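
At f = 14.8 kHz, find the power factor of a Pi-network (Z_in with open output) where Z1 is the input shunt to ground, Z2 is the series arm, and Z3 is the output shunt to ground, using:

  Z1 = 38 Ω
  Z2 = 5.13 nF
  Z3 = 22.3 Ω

Step 1 — Angular frequency: ω = 2π·f = 2π·1.48e+04 = 9.299e+04 rad/s.
Step 2 — Component impedances:
  Z1: Z = R = 38 Ω
  Z2: Z = 1/(jωC) = -j/(ω·C) = 0 - j2096 Ω
  Z3: Z = R = 22.3 Ω
Step 3 — With open output, the series arm Z2 and the output shunt Z3 appear in series to ground: Z2 + Z3 = 22.3 - j2096 Ω.
Step 4 — Parallel with input shunt Z1: Z_in = Z1 || (Z2 + Z3) = 37.98 - j0.6883 Ω = 37.99∠-1.0° Ω.
Step 5 — Power factor: PF = cos(φ) = Re(Z)/|Z| = 37.98/37.986 = 0.9998.
Step 6 — Type: Im(Z) = -0.6883 ⇒ leading (phase φ = -1.0°).

PF = 0.9998 (leading, φ = -1.0°)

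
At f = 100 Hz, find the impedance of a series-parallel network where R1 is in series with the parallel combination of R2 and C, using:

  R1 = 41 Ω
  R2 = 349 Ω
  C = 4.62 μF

Step 1 — Angular frequency: ω = 2π·f = 2π·100 = 628.3 rad/s.
Step 2 — Component impedances:
  R1: Z = R = 41 Ω
  R2: Z = R = 349 Ω
  C: Z = 1/(jωC) = -j/(ω·C) = 0 - j344.5 Ω
Step 3 — Parallel branch: R2 || C = 1/(1/R2 + 1/C) = 172.2 - j174.5 Ω.
Step 4 — Series with R1: Z_total = R1 + (R2 || C) = 213.2 - j174.5 Ω = 275.5∠-39.3° Ω.

Z = 213.2 - j174.5 Ω = 275.5∠-39.3° Ω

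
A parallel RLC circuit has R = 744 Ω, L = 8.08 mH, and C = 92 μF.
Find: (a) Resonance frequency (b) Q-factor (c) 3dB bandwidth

Step 1 — Resonance: ω₀ = 1/√(LC) = 1/√(0.00808·9.2e-05) = 1160 rad/s.
Step 2 — f₀ = ω₀/(2π) = 184.6 Hz.
Step 3 — Parallel Q: Q = R/(ω₀L) = 744/(1160·0.00808) = 79.39.
Step 4 — Bandwidth: Δω = ω₀/Q = 14.61 rad/s; BW = Δω/(2π) = 2.325 Hz.

(a) f₀ = 184.6 Hz  (b) Q = 79.39  (c) BW = 2.325 Hz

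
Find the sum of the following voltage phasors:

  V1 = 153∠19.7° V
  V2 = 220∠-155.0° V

Step 1 — Convert each phasor to rectangular form:
  V1 = 153·(cos(19.7°) + j·sin(19.7°)) = 144 + j51.58 V
  V2 = 220·(cos(-155.0°) + j·sin(-155.0°)) = -199.4 - j92.98 V
Step 2 — Sum components: V_total = -55.34 - j41.4 V.
Step 3 — Convert to polar: |V_total| = 69.11 V, ∠V_total = -143.2°.

V_total = 69.11∠-143.2° V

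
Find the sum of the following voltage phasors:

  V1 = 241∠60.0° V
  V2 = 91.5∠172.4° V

Step 1 — Convert each phasor to rectangular form:
  V1 = 241·(cos(60.0°) + j·sin(60.0°)) = 120.5 + j208.7 V
  V2 = 91.5·(cos(172.4°) + j·sin(172.4°)) = -90.7 + j12.1 V
Step 2 — Sum components: V_total = 29.8 + j220.8 V.
Step 3 — Convert to polar: |V_total| = 222.8 V, ∠V_total = 82.3°.

V_total = 222.8∠82.3° V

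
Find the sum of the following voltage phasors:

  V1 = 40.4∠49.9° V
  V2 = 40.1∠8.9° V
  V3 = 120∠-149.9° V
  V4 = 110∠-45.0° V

Step 1 — Convert each phasor to rectangular form:
  V1 = 40.4·(cos(49.9°) + j·sin(49.9°)) = 26.02 + j30.9 V
  V2 = 40.1·(cos(8.9°) + j·sin(8.9°)) = 39.62 + j6.204 V
  V3 = 120·(cos(-149.9°) + j·sin(-149.9°)) = -103.8 - j60.18 V
  V4 = 110·(cos(-45.0°) + j·sin(-45.0°)) = 77.78 - j77.78 V
Step 2 — Sum components: V_total = 39.6 - j100.9 V.
Step 3 — Convert to polar: |V_total| = 108.4 V, ∠V_total = -68.6°.

V_total = 108.4∠-68.6° V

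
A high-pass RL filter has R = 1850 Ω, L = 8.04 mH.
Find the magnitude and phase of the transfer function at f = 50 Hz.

Step 1 — Angular frequency: ω = 2π·50 = 314.2 rad/s.
Step 2 — Transfer function: H(jω) = jωL/(R + jωL).
Step 3 — Numerator jωL = j·2.526; denominator R + jωL = 1850 + j2.526.
Step 4 — H = 1.864e-06 + j0.001365.
Step 5 — Magnitude: |H| = 0.001365 (-57.3 dB); phase: φ = 89.9°.

|H| = 0.001365 (-57.3 dB), φ = 89.9°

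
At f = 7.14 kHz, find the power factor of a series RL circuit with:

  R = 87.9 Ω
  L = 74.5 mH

Step 1 — Angular frequency: ω = 2π·f = 2π·7140 = 4.486e+04 rad/s.
Step 2 — Component impedances:
  R: Z = R = 87.9 Ω
  L: Z = jωL = j·4.486e+04·0.0745 = 0 + j3342 Ω
Step 3 — Series combination: Z_total = R + L = 87.9 + j3342 Ω = 3343∠88.5° Ω.
Step 4 — Power factor: PF = cos(φ) = Re(Z)/|Z| = 87.9/3343 = 0.02629.
Step 5 — Type: Im(Z) = 3342 ⇒ lagging (phase φ = 88.5°).

PF = 0.02629 (lagging, φ = 88.5°)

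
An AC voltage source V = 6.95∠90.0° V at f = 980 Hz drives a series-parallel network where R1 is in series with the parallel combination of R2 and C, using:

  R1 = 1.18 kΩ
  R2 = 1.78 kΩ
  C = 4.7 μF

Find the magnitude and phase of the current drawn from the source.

Step 1 — Angular frequency: ω = 2π·f = 2π·980 = 6158 rad/s.
Step 2 — Component impedances:
  R1: Z = R = 1180 Ω
  R2: Z = R = 1780 Ω
  C: Z = 1/(jωC) = -j/(ω·C) = 0 - j34.55 Ω
Step 3 — Parallel branch: R2 || C = 1/(1/R2 + 1/C) = 0.6705 - j34.54 Ω.
Step 4 — Series with R1: Z_total = R1 + (R2 || C) = 1181 - j34.54 Ω = 1181∠-1.7° Ω.
Step 5 — Source phasor: V = 6.95∠90.0° V = 0 + j6.95 V.
Step 6 — Ohm's law: I = V / Z_total = (0 + j6.95) / (1181 - j34.54) = -0.0001721 + j0.005881 A.
Step 7 — Convert to polar: |I| = 0.005884 A, ∠I = 91.7°.

I = 0.005884∠91.7° A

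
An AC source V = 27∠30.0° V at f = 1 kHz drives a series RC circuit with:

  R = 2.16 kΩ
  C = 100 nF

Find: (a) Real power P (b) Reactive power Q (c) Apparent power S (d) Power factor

Step 1 — Angular frequency: ω = 2π·f = 2π·1000 = 6283 rad/s.
Step 2 — Component impedances:
  R: Z = R = 2160 Ω
  C: Z = 1/(jωC) = -j/(ω·C) = 0 - j1592 Ω
Step 3 — Series combination: Z_total = R + C = 2160 - j1592 Ω = 2683∠-36.4° Ω.
Step 4 — Source phasor: V = 27∠30.0° V = 23.38 + j13.5 V.
Step 5 — Current: I = V / Z = 0.004031 + j0.00922 A = 0.01006∠66.4° A.
Step 6 — Complex power: S = V·I* = 0.2187 - j0.1612 VA.
Step 7 — Real power: P = Re(S) = 0.2187 W.
Step 8 — Reactive power: Q = Im(S) = -0.1612 VAR.
Step 9 — Apparent power: |S| = 0.2717 VA.
Step 10 — Power factor: PF = P/|S| = 0.8051 (leading).

(a) P = 0.2187 W  (b) Q = -0.1612 VAR  (c) S = 0.2717 VA  (d) PF = 0.8051 (leading)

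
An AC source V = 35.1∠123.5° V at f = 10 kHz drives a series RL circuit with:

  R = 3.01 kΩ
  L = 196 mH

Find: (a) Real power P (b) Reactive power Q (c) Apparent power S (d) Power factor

Step 1 — Angular frequency: ω = 2π·f = 2π·1e+04 = 6.283e+04 rad/s.
Step 2 — Component impedances:
  R: Z = R = 3010 Ω
  L: Z = jωL = j·6.283e+04·0.196 = 0 + j1.232e+04 Ω
Step 3 — Series combination: Z_total = R + L = 3010 + j1.232e+04 Ω = 1.268e+04∠76.3° Ω.
Step 4 — Source phasor: V = 35.1∠123.5° V = -19.37 + j29.27 V.
Step 5 — Current: I = V / Z = 0.00188 + j0.002033 A = 0.002769∠47.2° A.
Step 6 — Complex power: S = V·I* = 0.02307 + j0.0944 VA.
Step 7 — Real power: P = Re(S) = 0.02307 W.
Step 8 — Reactive power: Q = Im(S) = 0.0944 VAR.
Step 9 — Apparent power: |S| = 0.09718 VA.
Step 10 — Power factor: PF = P/|S| = 0.2374 (lagging).

(a) P = 0.02307 W  (b) Q = 0.0944 VAR  (c) S = 0.09718 VA  (d) PF = 0.2374 (lagging)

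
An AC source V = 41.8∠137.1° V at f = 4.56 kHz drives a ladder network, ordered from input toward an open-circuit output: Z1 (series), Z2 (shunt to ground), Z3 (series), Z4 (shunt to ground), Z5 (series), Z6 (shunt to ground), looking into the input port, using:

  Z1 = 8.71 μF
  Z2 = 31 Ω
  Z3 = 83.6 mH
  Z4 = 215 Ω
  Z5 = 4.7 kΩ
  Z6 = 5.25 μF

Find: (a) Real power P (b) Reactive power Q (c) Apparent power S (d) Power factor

Step 1 — Angular frequency: ω = 2π·f = 2π·4560 = 2.865e+04 rad/s.
Step 2 — Component impedances:
  Z1: Z = 1/(jωC) = -j/(ω·C) = 0 - j4.007 Ω
  Z2: Z = R = 31 Ω
  Z3: Z = jωL = j·2.865e+04·0.0836 = 0 + j2395 Ω
  Z4: Z = R = 215 Ω
  Z5: Z = R = 4700 Ω
  Z6: Z = 1/(jωC) = -j/(ω·C) = 0 - j6.648 Ω
Step 3 — Ladder network (open output): work backward from the far end, alternating series and parallel combinations. Z_in = 30.96 - j3.61 Ω = 31.17∠-6.7° Ω.
Step 4 — Source phasor: V = 41.8∠137.1° V = -30.62 + j28.45 V.
Step 5 — Current: I = V / Z = -1.081 + j0.7929 A = 1.341∠143.8° A.
Step 6 — Complex power: S = V·I* = 55.68 - j6.492 VA.
Step 7 — Real power: P = Re(S) = 55.68 W.
Step 8 — Reactive power: Q = Im(S) = -6.492 VAR.
Step 9 — Apparent power: |S| = 56.05 VA.
Step 10 — Power factor: PF = P/|S| = 0.9933 (leading).

(a) P = 55.68 W  (b) Q = -6.492 VAR  (c) S = 56.05 VA  (d) PF = 0.9933 (leading)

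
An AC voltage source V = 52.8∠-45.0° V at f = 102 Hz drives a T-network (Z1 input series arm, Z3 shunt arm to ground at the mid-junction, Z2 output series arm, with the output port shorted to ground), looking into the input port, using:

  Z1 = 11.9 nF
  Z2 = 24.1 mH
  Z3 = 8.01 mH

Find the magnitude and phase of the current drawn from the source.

Step 1 — Angular frequency: ω = 2π·f = 2π·102 = 640.9 rad/s.
Step 2 — Component impedances:
  Z1: Z = 1/(jωC) = -j/(ω·C) = 0 - j1.311e+05 Ω
  Z2: Z = jωL = j·640.9·0.0241 = 0 + j15.45 Ω
  Z3: Z = jωL = j·640.9·0.00801 = 0 + j5.133 Ω
Step 3 — With the output port shorted to ground, the output series arm Z2 runs from the junction to ground; the shunt arm Z3 also runs from the junction to ground. They appear in parallel: Z3 || Z2 = 0 + j3.853 Ω.
Step 4 — Series with input arm Z1: Z_in = Z1 + (Z3 || Z2) = 0 - j1.311e+05 Ω = 1.311e+05∠-90.0° Ω.
Step 5 — Source phasor: V = 52.8∠-45.0° V = 37.34 - j37.34 V.
Step 6 — Ohm's law: I = V / Z_total = (37.34 - j37.34) / (0 - j1.311e+05) = 0.0002847 + j0.0002847 A.
Step 7 — Convert to polar: |I| = 0.0004027 A, ∠I = 45.0°.

I = 0.0004027∠45.0° A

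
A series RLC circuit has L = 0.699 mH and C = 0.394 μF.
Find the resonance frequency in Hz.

Step 1 — Resonance condition Im(Z)=0 gives ω₀ = 1/√(LC).
Step 2 — ω₀ = 1/√(0.000699·3.94e-07) = 6.026e+04 rad/s.
Step 3 — f₀ = ω₀/(2π) = 9590 Hz.

f₀ = 9590 Hz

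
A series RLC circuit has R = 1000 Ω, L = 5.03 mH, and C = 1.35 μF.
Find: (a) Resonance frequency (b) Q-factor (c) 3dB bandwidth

Step 1 — Resonance: ω₀ = 1/√(LC) = 1/√(0.00503·1.35e-06) = 1.214e+04 rad/s.
Step 2 — f₀ = ω₀/(2π) = 1931 Hz.
Step 3 — Series Q: Q = ω₀L/R = 1.214e+04·0.00503/1000 = 0.06104.
Step 4 — Bandwidth: Δω = ω₀/Q = 1.988e+05 rad/s; BW = Δω/(2π) = 3.164e+04 Hz.

(a) f₀ = 1931 Hz  (b) Q = 0.06104  (c) BW = 3.164e+04 Hz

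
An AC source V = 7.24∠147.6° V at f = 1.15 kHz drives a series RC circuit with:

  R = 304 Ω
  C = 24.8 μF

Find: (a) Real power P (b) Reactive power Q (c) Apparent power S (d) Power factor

Step 1 — Angular frequency: ω = 2π·f = 2π·1150 = 7226 rad/s.
Step 2 — Component impedances:
  R: Z = R = 304 Ω
  C: Z = 1/(jωC) = -j/(ω·C) = 0 - j5.58 Ω
Step 3 — Series combination: Z_total = R + C = 304 - j5.58 Ω = 304.1∠-1.1° Ω.
Step 4 — Source phasor: V = 7.24∠147.6° V = -6.113 + j3.879 V.
Step 5 — Current: I = V / Z = -0.02034 + j0.01239 A = 0.02381∠148.7° A.
Step 6 — Complex power: S = V·I* = 0.1724 - j0.003164 VA.
Step 7 — Real power: P = Re(S) = 0.1724 W.
Step 8 — Reactive power: Q = Im(S) = -0.003164 VAR.
Step 9 — Apparent power: |S| = 0.1724 VA.
Step 10 — Power factor: PF = P/|S| = 0.9998 (leading).

(a) P = 0.1724 W  (b) Q = -0.003164 VAR  (c) S = 0.1724 VA  (d) PF = 0.9998 (leading)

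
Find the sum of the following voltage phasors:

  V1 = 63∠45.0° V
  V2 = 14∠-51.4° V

Step 1 — Convert each phasor to rectangular form:
  V1 = 63·(cos(45.0°) + j·sin(45.0°)) = 44.55 + j44.55 V
  V2 = 14·(cos(-51.4°) + j·sin(-51.4°)) = 8.734 - j10.94 V
Step 2 — Sum components: V_total = 53.28 + j33.61 V.
Step 3 — Convert to polar: |V_total| = 62.99 V, ∠V_total = 32.2°.

V_total = 62.99∠32.2° V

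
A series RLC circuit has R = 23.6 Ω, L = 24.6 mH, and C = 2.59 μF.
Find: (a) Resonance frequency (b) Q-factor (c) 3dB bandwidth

Step 1 — Resonance condition Im(Z)=0 gives ω₀ = 1/√(LC).
Step 2 — ω₀ = 1/√(0.0246·2.59e-06) = 3962 rad/s.
Step 3 — f₀ = ω₀/(2π) = 630.5 Hz.
Step 4 — Series Q: Q = ω₀L/R = 3962·0.0246/23.6 = 4.13.
Step 5 — 3dB bandwidth: Δω = ω₀/Q = 959.3 rad/s; BW = Δω/(2π) = 152.7 Hz.

(a) f₀ = 630.5 Hz  (b) Q = 4.13  (c) BW = 152.7 Hz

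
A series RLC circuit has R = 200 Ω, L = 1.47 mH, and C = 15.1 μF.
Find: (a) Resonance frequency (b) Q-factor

Step 1 — Resonance condition Im(Z)=0 gives ω₀ = 1/√(LC).
Step 2 — ω₀ = 1/√(0.00147·1.51e-05) = 6712 rad/s.
Step 3 — f₀ = ω₀/(2π) = 1068 Hz.
Step 4 — Series Q: Q = ω₀L/R = 6712·0.00147/200 = 0.04933.

(a) f₀ = 1068 Hz  (b) Q = 0.04933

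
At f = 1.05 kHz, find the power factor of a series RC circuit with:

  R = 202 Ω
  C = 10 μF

Step 1 — Angular frequency: ω = 2π·f = 2π·1050 = 6597 rad/s.
Step 2 — Component impedances:
  R: Z = R = 202 Ω
  C: Z = 1/(jωC) = -j/(ω·C) = 0 - j15.16 Ω
Step 3 — Series combination: Z_total = R + C = 202 - j15.16 Ω = 202.6∠-4.3° Ω.
Step 4 — Power factor: PF = cos(φ) = Re(Z)/|Z| = 202/202.57 = 0.9972.
Step 5 — Type: Im(Z) = -15.16 ⇒ leading (phase φ = -4.3°).

PF = 0.9972 (leading, φ = -4.3°)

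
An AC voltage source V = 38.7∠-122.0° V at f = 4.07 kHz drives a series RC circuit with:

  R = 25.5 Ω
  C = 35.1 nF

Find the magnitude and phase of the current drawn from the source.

Step 1 — Angular frequency: ω = 2π·f = 2π·4070 = 2.557e+04 rad/s.
Step 2 — Component impedances:
  R: Z = R = 25.5 Ω
  C: Z = 1/(jωC) = -j/(ω·C) = 0 - j1114 Ω
Step 3 — Series combination: Z_total = R + C = 25.5 - j1114 Ω = 1114∠-88.7° Ω.
Step 4 — Source phasor: V = 38.7∠-122.0° V = -20.51 - j32.82 V.
Step 5 — Ohm's law: I = V / Z_total = (-20.51 - j32.82) / (25.5 - j1114) = 0.02902 - j0.01907 A.
Step 6 — Convert to polar: |I| = 0.03473 A, ∠I = -33.3°.

I = 0.03473∠-33.3° A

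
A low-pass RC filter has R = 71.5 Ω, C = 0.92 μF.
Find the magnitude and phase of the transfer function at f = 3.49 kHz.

Step 1 — Angular frequency: ω = 2π·3490 = 2.193e+04 rad/s.
Step 2 — Transfer function: H(jω) = 1/(1 + jωRC).
Step 3 — Denominator: 1 + jωRC = 1 + j·2.193e+04·71.5·9.2e-07 = 1 + j1.442.
Step 4 — H = 0.3246 - j0.4682.
Step 5 — Magnitude: |H| = 0.5697 (-4.9 dB); phase: φ = -55.3°.

|H| = 0.5697 (-4.9 dB), φ = -55.3°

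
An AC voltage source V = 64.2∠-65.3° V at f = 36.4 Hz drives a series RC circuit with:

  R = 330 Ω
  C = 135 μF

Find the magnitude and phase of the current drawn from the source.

Step 1 — Angular frequency: ω = 2π·f = 2π·36.4 = 228.7 rad/s.
Step 2 — Component impedances:
  R: Z = R = 330 Ω
  C: Z = 1/(jωC) = -j/(ω·C) = 0 - j32.39 Ω
Step 3 — Series combination: Z_total = R + C = 330 - j32.39 Ω = 331.6∠-5.6° Ω.
Step 4 — Source phasor: V = 64.2∠-65.3° V = 26.83 - j58.33 V.
Step 5 — Ohm's law: I = V / Z_total = (26.83 - j58.33) / (330 - j32.39) = 0.0977 - j0.1672 A.
Step 6 — Convert to polar: |I| = 0.1936 A, ∠I = -59.7°.

I = 0.1936∠-59.7° A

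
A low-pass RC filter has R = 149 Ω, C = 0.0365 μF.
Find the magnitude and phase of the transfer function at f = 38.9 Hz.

Step 1 — Angular frequency: ω = 2π·38.9 = 244.4 rad/s.
Step 2 — Transfer function: H(jω) = 1/(1 + jωRC).
Step 3 — Denominator: 1 + jωRC = 1 + j·244.4·149·3.65e-08 = 1 + j0.001329.
Step 4 — H = 1 - j0.001329.
Step 5 — Magnitude: |H| = 1 (-0.0 dB); phase: φ = -0.1°.

|H| = 1 (-0.0 dB), φ = -0.1°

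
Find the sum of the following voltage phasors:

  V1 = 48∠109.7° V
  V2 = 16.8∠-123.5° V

Step 1 — Convert each phasor to rectangular form:
  V1 = 48·(cos(109.7°) + j·sin(109.7°)) = -16.18 + j45.19 V
  V2 = 16.8·(cos(-123.5°) + j·sin(-123.5°)) = -9.273 - j14.01 V
Step 2 — Sum components: V_total = -25.45 + j31.18 V.
Step 3 — Convert to polar: |V_total| = 40.25 V, ∠V_total = 129.2°.

V_total = 40.25∠129.2° V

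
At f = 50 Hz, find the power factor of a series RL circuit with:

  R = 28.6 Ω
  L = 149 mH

Step 1 — Angular frequency: ω = 2π·f = 2π·50 = 314.2 rad/s.
Step 2 — Component impedances:
  R: Z = R = 28.6 Ω
  L: Z = jωL = j·314.2·0.149 = 0 + j46.81 Ω
Step 3 — Series combination: Z_total = R + L = 28.6 + j46.81 Ω = 54.86∠58.6° Ω.
Step 4 — Power factor: PF = cos(φ) = Re(Z)/|Z| = 28.6/54.855 = 0.5214.
Step 5 — Type: Im(Z) = 46.81 ⇒ lagging (phase φ = 58.6°).

PF = 0.5214 (lagging, φ = 58.6°)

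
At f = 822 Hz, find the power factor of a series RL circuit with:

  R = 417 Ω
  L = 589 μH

Step 1 — Angular frequency: ω = 2π·f = 2π·822 = 5165 rad/s.
Step 2 — Component impedances:
  R: Z = R = 417 Ω
  L: Z = jωL = j·5165·0.000589 = 0 + j3.042 Ω
Step 3 — Series combination: Z_total = R + L = 417 + j3.042 Ω = 417∠0.4° Ω.
Step 4 — Power factor: PF = cos(φ) = Re(Z)/|Z| = 417/417 = 1.
Step 5 — Type: Im(Z) = 3.042 ⇒ lagging (phase φ = 0.4°).

PF = 1 (lagging, φ = 0.4°)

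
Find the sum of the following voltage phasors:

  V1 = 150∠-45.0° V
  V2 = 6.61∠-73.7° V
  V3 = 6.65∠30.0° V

Step 1 — Convert each phasor to rectangular form:
  V1 = 150·(cos(-45.0°) + j·sin(-45.0°)) = 106.1 - j106.1 V
  V2 = 6.61·(cos(-73.7°) + j·sin(-73.7°)) = 1.855 - j6.344 V
  V3 = 6.65·(cos(30.0°) + j·sin(30.0°)) = 5.759 + j3.325 V
Step 2 — Sum components: V_total = 113.7 - j109.1 V.
Step 3 — Convert to polar: |V_total| = 157.6 V, ∠V_total = -43.8°.

V_total = 157.6∠-43.8° V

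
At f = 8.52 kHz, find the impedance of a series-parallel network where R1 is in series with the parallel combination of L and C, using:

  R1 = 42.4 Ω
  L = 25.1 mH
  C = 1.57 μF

Step 1 — Angular frequency: ω = 2π·f = 2π·8520 = 5.353e+04 rad/s.
Step 2 — Component impedances:
  R1: Z = R = 42.4 Ω
  L: Z = jωL = j·5.353e+04·0.0251 = 0 + j1344 Ω
  C: Z = 1/(jωC) = -j/(ω·C) = 0 - j11.9 Ω
Step 3 — Parallel branch: L || C = 1/(1/L + 1/C) = 0 - j12 Ω.
Step 4 — Series with R1: Z_total = R1 + (L || C) = 42.4 - j12 Ω = 44.07∠-15.8° Ω.

Z = 42.4 - j12 Ω = 44.07∠-15.8° Ω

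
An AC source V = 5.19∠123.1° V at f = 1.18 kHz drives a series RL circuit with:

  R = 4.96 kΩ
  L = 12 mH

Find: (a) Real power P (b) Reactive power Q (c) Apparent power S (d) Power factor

Step 1 — Angular frequency: ω = 2π·f = 2π·1180 = 7414 rad/s.
Step 2 — Component impedances:
  R: Z = R = 4960 Ω
  L: Z = jωL = j·7414·0.012 = 0 + j88.97 Ω
Step 3 — Series combination: Z_total = R + L = 4960 + j88.97 Ω = 4961∠1.0° Ω.
Step 4 — Source phasor: V = 5.19∠123.1° V = -2.834 + j4.348 V.
Step 5 — Current: I = V / Z = -0.0005555 + j0.0008865 A = 0.001046∠122.1° A.
Step 6 — Complex power: S = V·I* = 0.005429 + j9.738e-05 VA.
Step 7 — Real power: P = Re(S) = 0.005429 W.
Step 8 — Reactive power: Q = Im(S) = 9.738e-05 VAR.
Step 9 — Apparent power: |S| = 0.00543 VA.
Step 10 — Power factor: PF = P/|S| = 0.9998 (lagging).

(a) P = 0.005429 W  (b) Q = 9.738e-05 VAR  (c) S = 0.00543 VA  (d) PF = 0.9998 (lagging)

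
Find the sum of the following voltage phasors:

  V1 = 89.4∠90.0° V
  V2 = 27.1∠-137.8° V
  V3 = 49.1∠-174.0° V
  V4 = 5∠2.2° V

Step 1 — Convert each phasor to rectangular form:
  V1 = 89.4·(cos(90.0°) + j·sin(90.0°)) = 0 + j89.4 V
  V2 = 27.1·(cos(-137.8°) + j·sin(-137.8°)) = -20.08 - j18.2 V
  V3 = 49.1·(cos(-174.0°) + j·sin(-174.0°)) = -48.83 - j5.132 V
  V4 = 5·(cos(2.2°) + j·sin(2.2°)) = 4.996 + j0.1919 V
Step 2 — Sum components: V_total = -63.91 + j66.26 V.
Step 3 — Convert to polar: |V_total| = 92.06 V, ∠V_total = 134.0°.

V_total = 92.06∠134.0° V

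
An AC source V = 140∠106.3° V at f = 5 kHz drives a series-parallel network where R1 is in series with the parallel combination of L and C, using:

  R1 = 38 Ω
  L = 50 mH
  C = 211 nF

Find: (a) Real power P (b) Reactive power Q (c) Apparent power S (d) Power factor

Step 1 — Angular frequency: ω = 2π·f = 2π·5000 = 3.142e+04 rad/s.
Step 2 — Component impedances:
  R1: Z = R = 38 Ω
  L: Z = jωL = j·3.142e+04·0.05 = 0 + j1571 Ω
  C: Z = 1/(jωC) = -j/(ω·C) = 0 - j150.9 Ω
Step 3 — Parallel branch: L || C = 1/(1/L + 1/C) = 0 - j166.9 Ω.
Step 4 — Series with R1: Z_total = R1 + (L || C) = 38 - j166.9 Ω = 171.2∠-77.2° Ω.
Step 5 — Source phasor: V = 140∠106.3° V = -39.29 + j134.4 V.
Step 6 — Current: I = V / Z = -0.8165 - j0.04954 A = 0.818∠-176.5° A.
Step 7 — Complex power: S = V·I* = 25.42 - j111.7 VA.
Step 8 — Real power: P = Re(S) = 25.42 W.
Step 9 — Reactive power: Q = Im(S) = -111.7 VAR.
Step 10 — Apparent power: |S| = 114.5 VA.
Step 11 — Power factor: PF = P/|S| = 0.222 (leading).

(a) P = 25.42 W  (b) Q = -111.7 VAR  (c) S = 114.5 VA  (d) PF = 0.222 (leading)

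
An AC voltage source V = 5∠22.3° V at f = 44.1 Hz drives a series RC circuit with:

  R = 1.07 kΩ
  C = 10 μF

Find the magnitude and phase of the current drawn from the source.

Step 1 — Angular frequency: ω = 2π·f = 2π·44.1 = 277.1 rad/s.
Step 2 — Component impedances:
  R: Z = R = 1070 Ω
  C: Z = 1/(jωC) = -j/(ω·C) = 0 - j360.9 Ω
Step 3 — Series combination: Z_total = R + C = 1070 - j360.9 Ω = 1129∠-18.6° Ω.
Step 4 — Source phasor: V = 5∠22.3° V = 4.626 + j1.897 V.
Step 5 — Ohm's law: I = V / Z_total = (4.626 + j1.897) / (1070 - j360.9) = 0.003345 + j0.002901 A.
Step 6 — Convert to polar: |I| = 0.004428 A, ∠I = 40.9°.

I = 0.004428∠40.9° A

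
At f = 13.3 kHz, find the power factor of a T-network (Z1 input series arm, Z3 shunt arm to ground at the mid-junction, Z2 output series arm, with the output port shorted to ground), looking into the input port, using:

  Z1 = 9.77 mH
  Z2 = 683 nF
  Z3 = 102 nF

Step 1 — Angular frequency: ω = 2π·f = 2π·1.33e+04 = 8.357e+04 rad/s.
Step 2 — Component impedances:
  Z1: Z = jωL = j·8.357e+04·0.00977 = 0 + j816.4 Ω
  Z2: Z = 1/(jωC) = -j/(ω·C) = 0 - j17.52 Ω
  Z3: Z = 1/(jωC) = -j/(ω·C) = 0 - j117.3 Ω
Step 3 — With the output port shorted to ground, the output series arm Z2 runs from the junction to ground; the shunt arm Z3 also runs from the junction to ground. They appear in parallel: Z3 || Z2 = 0 - j15.24 Ω.
Step 4 — Series with input arm Z1: Z_in = Z1 + (Z3 || Z2) = 0 + j801.2 Ω = 801.2∠90.0° Ω.
Step 5 — Power factor: PF = cos(φ) = Re(Z)/|Z| = 0/801.2 = 0.
Step 6 — Type: Im(Z) = 801.2 ⇒ lagging (phase φ = 90.0°).

PF = 0 (lagging, φ = 90.0°)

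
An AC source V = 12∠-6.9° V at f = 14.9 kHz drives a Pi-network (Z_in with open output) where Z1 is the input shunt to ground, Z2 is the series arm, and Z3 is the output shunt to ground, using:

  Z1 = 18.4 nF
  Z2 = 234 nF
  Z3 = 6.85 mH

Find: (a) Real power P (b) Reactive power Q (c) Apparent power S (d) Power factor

Step 1 — Angular frequency: ω = 2π·f = 2π·1.49e+04 = 9.362e+04 rad/s.
Step 2 — Component impedances:
  Z1: Z = 1/(jωC) = -j/(ω·C) = 0 - j580.5 Ω
  Z2: Z = 1/(jωC) = -j/(ω·C) = 0 - j45.65 Ω
  Z3: Z = jωL = j·9.362e+04·0.00685 = 0 + j641.3 Ω
Step 3 — With open output, the series arm Z2 and the output shunt Z3 appear in series to ground: Z2 + Z3 = 0 + j595.6 Ω.
Step 4 — Parallel with input shunt Z1: Z_in = Z1 || (Z2 + Z3) = 0 - j2.286e+04 Ω = 2.286e+04∠-90.0° Ω.
Step 5 — Source phasor: V = 12∠-6.9° V = 11.91 - j1.442 V.
Step 6 — Current: I = V / Z = 6.307e-05 + j0.0005212 A = 0.000525∠83.1° A.
Step 7 — Complex power: S = V·I* = 0 - j0.0063 VA.
Step 8 — Real power: P = Re(S) = 0 W.
Step 9 — Reactive power: Q = Im(S) = -0.0063 VAR.
Step 10 — Apparent power: |S| = 0.0063 VA.
Step 11 — Power factor: PF = P/|S| = 0 (leading).

(a) P = 0 W  (b) Q = -0.0063 VAR  (c) S = 0.0063 VA  (d) PF = 0 (leading)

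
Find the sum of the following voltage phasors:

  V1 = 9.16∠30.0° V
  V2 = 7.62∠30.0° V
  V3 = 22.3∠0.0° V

Step 1 — Convert each phasor to rectangular form:
  V1 = 9.16·(cos(30.0°) + j·sin(30.0°)) = 7.933 + j4.58 V
  V2 = 7.62·(cos(30.0°) + j·sin(30.0°)) = 6.599 + j3.81 V
  V3 = 22.3·(cos(0.0°) + j·sin(0.0°)) = 22.3 V
Step 2 — Sum components: V_total = 36.83 + j8.39 V.
Step 3 — Convert to polar: |V_total| = 37.78 V, ∠V_total = 12.8°.

V_total = 37.78∠12.8° V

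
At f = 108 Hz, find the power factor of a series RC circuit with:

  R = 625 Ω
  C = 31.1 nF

Step 1 — Angular frequency: ω = 2π·f = 2π·108 = 678.6 rad/s.
Step 2 — Component impedances:
  R: Z = R = 625 Ω
  C: Z = 1/(jωC) = -j/(ω·C) = 0 - j4.738e+04 Ω
Step 3 — Series combination: Z_total = R + C = 625 - j4.738e+04 Ω = 4.739e+04∠-89.2° Ω.
Step 4 — Power factor: PF = cos(φ) = Re(Z)/|Z| = 625/4.739e+04 = 0.01319.
Step 5 — Type: Im(Z) = -4.738e+04 ⇒ leading (phase φ = -89.2°).

PF = 0.01319 (leading, φ = -89.2°)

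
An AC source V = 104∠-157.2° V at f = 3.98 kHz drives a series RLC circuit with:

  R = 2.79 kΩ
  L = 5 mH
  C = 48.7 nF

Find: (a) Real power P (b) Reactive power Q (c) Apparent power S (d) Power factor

Step 1 — Angular frequency: ω = 2π·f = 2π·3980 = 2.501e+04 rad/s.
Step 2 — Component impedances:
  R: Z = R = 2790 Ω
  L: Z = jωL = j·2.501e+04·0.005 = 0 + j125 Ω
  C: Z = 1/(jωC) = -j/(ω·C) = 0 - j821.1 Ω
Step 3 — Series combination: Z_total = R + L + C = 2790 - j696.1 Ω = 2876∠-14.0° Ω.
Step 4 — Source phasor: V = 104∠-157.2° V = -95.87 - j40.3 V.
Step 5 — Current: I = V / Z = -0.02896 - j0.02167 A = 0.03617∠-143.2° A.
Step 6 — Complex power: S = V·I* = 3.65 - j0.9105 VA.
Step 7 — Real power: P = Re(S) = 3.65 W.
Step 8 — Reactive power: Q = Im(S) = -0.9105 VAR.
Step 9 — Apparent power: |S| = 3.761 VA.
Step 10 — Power factor: PF = P/|S| = 0.9703 (leading).

(a) P = 3.65 W  (b) Q = -0.9105 VAR  (c) S = 3.761 VA  (d) PF = 0.9703 (leading)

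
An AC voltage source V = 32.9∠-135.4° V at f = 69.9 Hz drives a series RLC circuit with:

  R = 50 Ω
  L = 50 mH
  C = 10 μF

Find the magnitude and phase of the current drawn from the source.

Step 1 — Angular frequency: ω = 2π·f = 2π·69.9 = 439.2 rad/s.
Step 2 — Component impedances:
  R: Z = R = 50 Ω
  L: Z = jωL = j·439.2·0.05 = 0 + j21.96 Ω
  C: Z = 1/(jωC) = -j/(ω·C) = 0 - j227.7 Ω
Step 3 — Series combination: Z_total = R + L + C = 50 - j205.7 Ω = 211.7∠-76.3° Ω.
Step 4 — Source phasor: V = 32.9∠-135.4° V = -23.43 - j23.1 V.
Step 5 — Ohm's law: I = V / Z_total = (-23.43 - j23.1) / (50 - j205.7) = 0.07989 - j0.1333 A.
Step 6 — Convert to polar: |I| = 0.1554 A, ∠I = -59.1°.

I = 0.1554∠-59.1° A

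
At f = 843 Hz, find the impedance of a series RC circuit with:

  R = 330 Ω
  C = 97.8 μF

Step 1 — Angular frequency: ω = 2π·f = 2π·843 = 5297 rad/s.
Step 2 — Component impedances:
  R: Z = R = 330 Ω
  C: Z = 1/(jωC) = -j/(ω·C) = 0 - j1.93 Ω
Step 3 — Series combination: Z_total = R + C = 330 - j1.93 Ω = 330∠-0.3° Ω.

Z = 330 - j1.93 Ω = 330∠-0.3° Ω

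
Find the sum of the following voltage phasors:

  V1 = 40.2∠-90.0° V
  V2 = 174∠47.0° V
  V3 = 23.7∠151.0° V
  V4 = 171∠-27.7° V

Step 1 — Convert each phasor to rectangular form:
  V1 = 40.2·(cos(-90.0°) + j·sin(-90.0°)) = 0 - j40.2 V
  V2 = 174·(cos(47.0°) + j·sin(47.0°)) = 118.7 + j127.3 V
  V3 = 23.7·(cos(151.0°) + j·sin(151.0°)) = -20.73 + j11.49 V
  V4 = 171·(cos(-27.7°) + j·sin(-27.7°)) = 151.4 - j79.49 V
Step 2 — Sum components: V_total = 249.3 + j19.06 V.
Step 3 — Convert to polar: |V_total| = 250.1 V, ∠V_total = 4.4°.

V_total = 250.1∠4.4° V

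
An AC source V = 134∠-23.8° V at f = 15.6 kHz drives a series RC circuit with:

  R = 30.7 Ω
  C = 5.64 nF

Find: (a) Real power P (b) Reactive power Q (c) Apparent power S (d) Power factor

Step 1 — Angular frequency: ω = 2π·f = 2π·1.56e+04 = 9.802e+04 rad/s.
Step 2 — Component impedances:
  R: Z = R = 30.7 Ω
  C: Z = 1/(jωC) = -j/(ω·C) = 0 - j1809 Ω
Step 3 — Series combination: Z_total = R + C = 30.7 - j1809 Ω = 1809∠-89.0° Ω.
Step 4 — Source phasor: V = 134∠-23.8° V = 122.6 - j54.08 V.
Step 5 — Current: I = V / Z = 0.03104 + j0.06725 A = 0.07407∠65.2° A.
Step 6 — Complex power: S = V·I* = 0.1684 - j9.924 VA.
Step 7 — Real power: P = Re(S) = 0.1684 W.
Step 8 — Reactive power: Q = Im(S) = -9.924 VAR.
Step 9 — Apparent power: |S| = 9.925 VA.
Step 10 — Power factor: PF = P/|S| = 0.01697 (leading).

(a) P = 0.1684 W  (b) Q = -9.924 VAR  (c) S = 9.925 VA  (d) PF = 0.01697 (leading)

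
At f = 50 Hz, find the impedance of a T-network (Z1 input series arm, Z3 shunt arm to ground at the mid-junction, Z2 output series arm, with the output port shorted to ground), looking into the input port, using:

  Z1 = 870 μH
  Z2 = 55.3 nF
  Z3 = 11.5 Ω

Step 1 — Angular frequency: ω = 2π·f = 2π·50 = 314.2 rad/s.
Step 2 — Component impedances:
  Z1: Z = jωL = j·314.2·0.00087 = 0 + j0.2733 Ω
  Z2: Z = 1/(jωC) = -j/(ω·C) = 0 - j5.756e+04 Ω
  Z3: Z = R = 11.5 Ω
Step 3 — With the output port shorted to ground, the output series arm Z2 runs from the junction to ground; the shunt arm Z3 also runs from the junction to ground. They appear in parallel: Z3 || Z2 = 11.5 - j0.002298 Ω.
Step 4 — Series with input arm Z1: Z_in = Z1 + (Z3 || Z2) = 11.5 + j0.271 Ω = 11.5∠1.4° Ω.

Z = 11.5 + j0.271 Ω = 11.5∠1.4° Ω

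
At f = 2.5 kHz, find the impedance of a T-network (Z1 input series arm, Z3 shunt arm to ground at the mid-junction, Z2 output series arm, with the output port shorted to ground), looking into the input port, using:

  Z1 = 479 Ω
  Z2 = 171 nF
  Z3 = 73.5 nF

Step 1 — Angular frequency: ω = 2π·f = 2π·2500 = 1.571e+04 rad/s.
Step 2 — Component impedances:
  Z1: Z = R = 479 Ω
  Z2: Z = 1/(jωC) = -j/(ω·C) = 0 - j372.3 Ω
  Z3: Z = 1/(jωC) = -j/(ω·C) = 0 - j866.1 Ω
Step 3 — With the output port shorted to ground, the output series arm Z2 runs from the junction to ground; the shunt arm Z3 also runs from the junction to ground. They appear in parallel: Z3 || Z2 = 0 - j260.4 Ω.
Step 4 — Series with input arm Z1: Z_in = Z1 + (Z3 || Z2) = 479 - j260.4 Ω = 545.2∠-28.5° Ω.

Z = 479 - j260.4 Ω = 545.2∠-28.5° Ω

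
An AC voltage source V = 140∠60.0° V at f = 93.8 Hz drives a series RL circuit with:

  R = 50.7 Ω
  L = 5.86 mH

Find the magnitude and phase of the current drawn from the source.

Step 1 — Angular frequency: ω = 2π·f = 2π·93.8 = 589.4 rad/s.
Step 2 — Component impedances:
  R: Z = R = 50.7 Ω
  L: Z = jωL = j·589.4·0.00586 = 0 + j3.454 Ω
Step 3 — Series combination: Z_total = R + L = 50.7 + j3.454 Ω = 50.82∠3.9° Ω.
Step 4 — Source phasor: V = 140∠60.0° V = 70 + j121.2 V.
Step 5 — Ohm's law: I = V / Z_total = (70 + j121.2) / (50.7 + j3.454) = 1.536 + j2.287 A.
Step 6 — Convert to polar: |I| = 2.755 A, ∠I = 56.1°.

I = 2.755∠56.1° A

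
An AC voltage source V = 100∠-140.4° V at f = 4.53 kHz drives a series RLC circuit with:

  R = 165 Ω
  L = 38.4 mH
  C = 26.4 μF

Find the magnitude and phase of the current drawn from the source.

Step 1 — Angular frequency: ω = 2π·f = 2π·4530 = 2.846e+04 rad/s.
Step 2 — Component impedances:
  R: Z = R = 165 Ω
  L: Z = jωL = j·2.846e+04·0.0384 = 0 + j1093 Ω
  C: Z = 1/(jωC) = -j/(ω·C) = 0 - j1.331 Ω
Step 3 — Series combination: Z_total = R + L + C = 165 + j1092 Ω = 1104∠81.4° Ω.
Step 4 — Source phasor: V = 100∠-140.4° V = -77.05 - j63.74 V.
Step 5 — Ohm's law: I = V / Z_total = (-77.05 - j63.74) / (165 + j1092) = -0.06752 + j0.06038 A.
Step 6 — Convert to polar: |I| = 0.09058 A, ∠I = 138.2°.

I = 0.09058∠138.2° A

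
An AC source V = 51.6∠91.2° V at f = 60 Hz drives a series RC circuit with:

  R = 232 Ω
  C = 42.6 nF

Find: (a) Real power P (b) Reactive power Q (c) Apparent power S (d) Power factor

Step 1 — Angular frequency: ω = 2π·f = 2π·60 = 377 rad/s.
Step 2 — Component impedances:
  R: Z = R = 232 Ω
  C: Z = 1/(jωC) = -j/(ω·C) = 0 - j6.227e+04 Ω
Step 3 — Series combination: Z_total = R + C = 232 - j6.227e+04 Ω = 6.227e+04∠-89.8° Ω.
Step 4 — Source phasor: V = 51.6∠91.2° V = -1.081 + j51.59 V.
Step 5 — Current: I = V / Z = -0.0008286 - j1.427e-05 A = 0.0008287∠-179.0° A.
Step 6 — Complex power: S = V·I* = 0.0001593 - j0.04276 VA.
Step 7 — Real power: P = Re(S) = 0.0001593 W.
Step 8 — Reactive power: Q = Im(S) = -0.04276 VAR.
Step 9 — Apparent power: |S| = 0.04276 VA.
Step 10 — Power factor: PF = P/|S| = 0.003726 (leading).

(a) P = 0.0001593 W  (b) Q = -0.04276 VAR  (c) S = 0.04276 VA  (d) PF = 0.003726 (leading)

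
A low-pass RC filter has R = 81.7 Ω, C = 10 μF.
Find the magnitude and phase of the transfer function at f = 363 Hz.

Step 1 — Angular frequency: ω = 2π·363 = 2281 rad/s.
Step 2 — Transfer function: H(jω) = 1/(1 + jωRC).
Step 3 — Denominator: 1 + jωRC = 1 + j·2281·81.7·1e-05 = 1 + j1.863.
Step 4 — H = 0.2236 - j0.4167.
Step 5 — Magnitude: |H| = 0.4729 (-6.5 dB); phase: φ = -61.8°.

|H| = 0.4729 (-6.5 dB), φ = -61.8°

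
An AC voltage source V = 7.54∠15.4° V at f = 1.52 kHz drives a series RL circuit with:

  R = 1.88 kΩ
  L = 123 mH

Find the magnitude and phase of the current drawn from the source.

Step 1 — Angular frequency: ω = 2π·f = 2π·1520 = 9550 rad/s.
Step 2 — Component impedances:
  R: Z = R = 1880 Ω
  L: Z = jωL = j·9550·0.123 = 0 + j1175 Ω
Step 3 — Series combination: Z_total = R + L = 1880 + j1175 Ω = 2217∠32.0° Ω.
Step 4 — Source phasor: V = 7.54∠15.4° V = 7.269 + j2.002 V.
Step 5 — Ohm's law: I = V / Z_total = (7.269 + j2.002) / (1880 + j1175) = 0.00326 - j0.0009716 A.
Step 6 — Convert to polar: |I| = 0.003401 A, ∠I = -16.6°.

I = 0.003401∠-16.6° A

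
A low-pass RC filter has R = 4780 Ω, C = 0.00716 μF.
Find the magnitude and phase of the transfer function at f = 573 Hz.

Step 1 — Angular frequency: ω = 2π·573 = 3600 rad/s.
Step 2 — Transfer function: H(jω) = 1/(1 + jωRC).
Step 3 — Denominator: 1 + jωRC = 1 + j·3600·4780·7.16e-09 = 1 + j0.1232.
Step 4 — H = 0.985 - j0.1214.
Step 5 — Magnitude: |H| = 0.9925 (-0.1 dB); phase: φ = -7.0°.

|H| = 0.9925 (-0.1 dB), φ = -7.0°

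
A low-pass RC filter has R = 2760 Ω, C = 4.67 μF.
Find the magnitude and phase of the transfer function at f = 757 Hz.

Step 1 — Angular frequency: ω = 2π·757 = 4756 rad/s.
Step 2 — Transfer function: H(jω) = 1/(1 + jωRC).
Step 3 — Denominator: 1 + jωRC = 1 + j·4756·2760·4.67e-06 = 1 + j61.31.
Step 4 — H = 0.000266 - j0.01631.
Step 5 — Magnitude: |H| = 0.01631 (-35.8 dB); phase: φ = -89.1°.

|H| = 0.01631 (-35.8 dB), φ = -89.1°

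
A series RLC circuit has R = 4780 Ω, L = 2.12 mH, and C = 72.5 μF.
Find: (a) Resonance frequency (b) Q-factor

Step 1 — Resonance condition Im(Z)=0 gives ω₀ = 1/√(LC).
Step 2 — ω₀ = 1/√(0.00212·7.25e-05) = 2551 rad/s.
Step 3 — f₀ = ω₀/(2π) = 406 Hz.
Step 4 — Series Q: Q = ω₀L/R = 2551·0.00212/4780 = 0.001131.

(a) f₀ = 406 Hz  (b) Q = 0.001131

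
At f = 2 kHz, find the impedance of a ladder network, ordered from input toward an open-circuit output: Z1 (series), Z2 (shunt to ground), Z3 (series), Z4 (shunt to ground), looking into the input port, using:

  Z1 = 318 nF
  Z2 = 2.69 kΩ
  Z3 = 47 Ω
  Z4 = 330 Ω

Step 1 — Angular frequency: ω = 2π·f = 2π·2000 = 1.257e+04 rad/s.
Step 2 — Component impedances:
  Z1: Z = 1/(jωC) = -j/(ω·C) = 0 - j250.2 Ω
  Z2: Z = R = 2690 Ω
  Z3: Z = R = 47 Ω
  Z4: Z = R = 330 Ω
Step 3 — Ladder network (open output): work backward from the far end, alternating series and parallel combinations. Z_in = 330.7 - j250.2 Ω = 414.7∠-37.1° Ω.

Z = 330.7 - j250.2 Ω = 414.7∠-37.1° Ω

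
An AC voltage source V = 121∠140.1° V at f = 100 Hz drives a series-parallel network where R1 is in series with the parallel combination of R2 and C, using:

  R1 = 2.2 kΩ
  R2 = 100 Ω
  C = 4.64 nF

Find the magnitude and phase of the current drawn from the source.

Step 1 — Angular frequency: ω = 2π·f = 2π·100 = 628.3 rad/s.
Step 2 — Component impedances:
  R1: Z = R = 2200 Ω
  R2: Z = R = 100 Ω
  C: Z = 1/(jωC) = -j/(ω·C) = 0 - j3.43e+05 Ω
Step 3 — Parallel branch: R2 || C = 1/(1/R2 + 1/C) = 100 - j0.02915 Ω.
Step 4 — Series with R1: Z_total = R1 + (R2 || C) = 2300 - j0.02915 Ω = 2300∠-0.0° Ω.
Step 5 — Source phasor: V = 121∠140.1° V = -92.83 + j77.62 V.
Step 6 — Ohm's law: I = V / Z_total = (-92.83 + j77.62) / (2300 - j0.02915) = -0.04036 + j0.03375 A.
Step 7 — Convert to polar: |I| = 0.05261 A, ∠I = 140.1°.

I = 0.05261∠140.1° A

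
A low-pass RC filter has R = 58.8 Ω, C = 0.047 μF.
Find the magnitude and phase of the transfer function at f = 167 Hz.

Step 1 — Angular frequency: ω = 2π·167 = 1049 rad/s.
Step 2 — Transfer function: H(jω) = 1/(1 + jωRC).
Step 3 — Denominator: 1 + jωRC = 1 + j·1049·58.8·4.7e-08 = 1 + j0.0029.
Step 4 — H = 1 - j0.0029.
Step 5 — Magnitude: |H| = 1 (-0.0 dB); phase: φ = -0.2°.

|H| = 1 (-0.0 dB), φ = -0.2°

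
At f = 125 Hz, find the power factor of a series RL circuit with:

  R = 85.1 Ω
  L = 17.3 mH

Step 1 — Angular frequency: ω = 2π·f = 2π·125 = 785.4 rad/s.
Step 2 — Component impedances:
  R: Z = R = 85.1 Ω
  L: Z = jωL = j·785.4·0.0173 = 0 + j13.59 Ω
Step 3 — Series combination: Z_total = R + L = 85.1 + j13.59 Ω = 86.18∠9.1° Ω.
Step 4 — Power factor: PF = cos(φ) = Re(Z)/|Z| = 85.1/86.18 = 0.9875.
Step 5 — Type: Im(Z) = 13.59 ⇒ lagging (phase φ = 9.1°).

PF = 0.9875 (lagging, φ = 9.1°)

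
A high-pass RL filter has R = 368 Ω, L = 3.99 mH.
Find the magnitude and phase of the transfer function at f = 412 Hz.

Step 1 — Angular frequency: ω = 2π·412 = 2589 rad/s.
Step 2 — Transfer function: H(jω) = jωL/(R + jωL).
Step 3 — Numerator jωL = j·10.33; denominator R + jωL = 368 + j10.33.
Step 4 — H = 0.0007872 + j0.02805.
Step 5 — Magnitude: |H| = 0.02806 (-31.0 dB); phase: φ = 88.4°.

|H| = 0.02806 (-31.0 dB), φ = 88.4°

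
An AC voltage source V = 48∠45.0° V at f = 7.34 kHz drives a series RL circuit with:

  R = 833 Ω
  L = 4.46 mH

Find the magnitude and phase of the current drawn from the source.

Step 1 — Angular frequency: ω = 2π·f = 2π·7340 = 4.612e+04 rad/s.
Step 2 — Component impedances:
  R: Z = R = 833 Ω
  L: Z = jωL = j·4.612e+04·0.00446 = 0 + j205.7 Ω
Step 3 — Series combination: Z_total = R + L = 833 + j205.7 Ω = 858∠13.9° Ω.
Step 4 — Source phasor: V = 48∠45.0° V = 33.94 + j33.94 V.
Step 5 — Ohm's law: I = V / Z_total = (33.94 + j33.94) / (833 + j205.7) = 0.04789 + j0.02892 A.
Step 6 — Convert to polar: |I| = 0.05594 A, ∠I = 31.1°.

I = 0.05594∠31.1° A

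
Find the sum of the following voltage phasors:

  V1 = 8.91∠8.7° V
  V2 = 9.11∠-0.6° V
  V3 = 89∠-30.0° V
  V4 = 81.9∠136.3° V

Step 1 — Convert each phasor to rectangular form:
  V1 = 8.91·(cos(8.7°) + j·sin(8.7°)) = 8.807 + j1.348 V
  V2 = 9.11·(cos(-0.6°) + j·sin(-0.6°)) = 9.11 - j0.0954 V
  V3 = 89·(cos(-30.0°) + j·sin(-30.0°)) = 77.08 - j44.5 V
  V4 = 81.9·(cos(136.3°) + j·sin(136.3°)) = -59.21 + j56.58 V
Step 2 — Sum components: V_total = 35.78 + j13.34 V.
Step 3 — Convert to polar: |V_total| = 38.19 V, ∠V_total = 20.4°.

V_total = 38.19∠20.4° V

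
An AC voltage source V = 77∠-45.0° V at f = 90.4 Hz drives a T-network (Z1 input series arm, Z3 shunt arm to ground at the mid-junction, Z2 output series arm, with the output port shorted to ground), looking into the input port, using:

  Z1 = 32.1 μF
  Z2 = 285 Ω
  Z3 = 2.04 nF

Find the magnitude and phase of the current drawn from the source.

Step 1 — Angular frequency: ω = 2π·f = 2π·90.4 = 568 rad/s.
Step 2 — Component impedances:
  Z1: Z = 1/(jωC) = -j/(ω·C) = 0 - j54.85 Ω
  Z2: Z = R = 285 Ω
  Z3: Z = 1/(jωC) = -j/(ω·C) = 0 - j8.63e+05 Ω
Step 3 — With the output port shorted to ground, the output series arm Z2 runs from the junction to ground; the shunt arm Z3 also runs from the junction to ground. They appear in parallel: Z3 || Z2 = 285 - j0.09412 Ω.
Step 4 — Series with input arm Z1: Z_in = Z1 + (Z3 || Z2) = 285 - j54.94 Ω = 290.2∠-10.9° Ω.
Step 5 — Source phasor: V = 77∠-45.0° V = 54.45 - j54.45 V.
Step 6 — Ohm's law: I = V / Z_total = (54.45 - j54.45) / (285 - j54.94) = 0.2197 - j0.1487 A.
Step 7 — Convert to polar: |I| = 0.2653 A, ∠I = -34.1°.

I = 0.2653∠-34.1° A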